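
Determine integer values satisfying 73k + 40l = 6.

Step 1: Check solvability.
gcd(73, 40) = 1
Since 1 divides 6, solutions exist.

Step 2: Apply extended Euclidean algorithm to find gcd.
We find integers such that 73*x0 + 40*y0 = 1

Step 3: Scale the particular solution.
Multiply by 6/1 = 6:
k = 102, l = -186

Step 4: Verify.
73*(102) + 40*(-186) = 6 = 6 ✓

k = 102, l = -186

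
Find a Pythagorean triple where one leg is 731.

We need the other leg and hypotenuse such that 731² + x² = c².
Take x = 780, c = 1069: 731² + 780² = 534361 + 608400 = 1142761 = 1069² ✓
Triple: (731, 780, 1069)

(731, 780, 1069)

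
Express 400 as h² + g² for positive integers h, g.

We need to find integers h, g > 0 such that h² + g² = 400.
Trying h = 12: g² = 400 - 12² = 400 - 144 = 256
g = 16
Check: 12² + 16² = 144 + 256 = 400 ✓

400 = 12² + 16²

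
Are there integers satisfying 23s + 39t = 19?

Step 1: Compute gcd(23, 39).
gcd(23, 39) = 1

Step 2: Check divisibility.
Does 1 divide 19? 19 = 1 x 19, so yes.

By the theorem on linear Diophantine equations, 23s + 39t = 19 has integer solutions if and only if gcd(23, 39) divides 19. Since 1 | 19, solutions exist.

Yes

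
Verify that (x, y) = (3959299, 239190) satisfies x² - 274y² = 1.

Compute x² = 3959299² = 15676048571401
Compute 274y² = 274·239190² = 274·57211856100 = 15676048571400
x² - 274y² = 15676048571401 - 15676048571400 = 1
Since this equals 1, (3959299, 239190) is a solution.

Yes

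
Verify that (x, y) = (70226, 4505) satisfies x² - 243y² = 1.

Compute x² = 70226² = 4931691076
Compute 243y² = 243·4505² = 243·20295025 = 4931691075
x² - 243y² = 4931691076 - 4931691075 = 1
Since this equals 1, (70226, 4505) is a solution.

Yes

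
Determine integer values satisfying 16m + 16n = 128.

Step 1: Check solvability.
gcd(16, 16) = 16
Since 16 divides 128, solutions exist.

Step 2: Apply extended Euclidean algorithm to find gcd.
We find integers such that 16*x0 + 16*y0 = 16

Step 3: Scale the particular solution.
Multiply by 128/16 = 8:
m = 0, n = 8

Step 4: Verify.
16*(0) + 16*(8) = 128 = 128 ✓

m = 0, n = 8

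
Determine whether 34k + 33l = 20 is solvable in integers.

Step 1: Compute gcd(34, 33).
gcd(34, 33) = 1

Step 2: Check divisibility.
Does 1 divide 20? 20 = 1 x 20, so yes.

By the theorem on linear Diophantine equations, 34k + 33l = 20 has integer solutions if and only if gcd(34, 33) divides 20. Since 1 | 20, solutions exist.

Yes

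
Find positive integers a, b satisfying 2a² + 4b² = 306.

Try small values of a and check whether (306 - 2a²)/4 is a perfect square.
a = 5: 2·5² = 50, so 4b² = 306 - 50 = 256, giving b² = 64, b = 8.
Check: 2·5² + 4·8² = 50 + 256 = 306 ✓

a = 5, b = 8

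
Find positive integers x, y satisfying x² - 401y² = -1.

We need x² = 401y² - 1. Try successive y:
y = 1: x² = 401·1² - 1 = 400 = 20² ✓
Check: 20² - 401·1² = 400 - 401 = -1 ✓

x = 20, y = 1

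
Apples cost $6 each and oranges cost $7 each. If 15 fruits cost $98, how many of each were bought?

Let a = apples, o = oranges.
a + o = 15
6a + 7o = 98
Substitute o = 15 - a:
6a + 7(15 - a) = 98
(6 - 7)a = 98 - 105
-1a = -7
a = 7, o = 15 - 7 = 8

Apples: 7, Oranges: 8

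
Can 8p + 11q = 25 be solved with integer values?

Step 1: Compute gcd(8, 11).
gcd(8, 11) = 1

Step 2: Check divisibility.
Does 1 divide 25? 25 = 1 x 25, so yes.

By the theorem on linear Diophantine equations, 8p + 11q = 25 has integer solutions if and only if gcd(8, 11) divides 25. Since 1 | 25, solutions exist.

Yes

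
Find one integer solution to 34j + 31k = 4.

Step 1: Check solvability.
gcd(34, 31) = 1
Since 1 divides 4, solutions exist.

Step 2: Apply extended Euclidean algorithm to find gcd.
We find integers such that 34*x0 + 31*y0 = 1

Step 3: Scale the particular solution.
Multiply by 4/1 = 4:
j = -40, k = 44

Step 4: Verify.
34*(-40) + 31*(44) = 4 = 4 ✓

j = -40, k = 44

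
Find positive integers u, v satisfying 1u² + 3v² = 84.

Try small values of u and check whether (84 - 1u²)/3 is a perfect square.
u = 9: 1·9² = 81, so 3v² = 84 - 81 = 3, giving v² = 1, v = 1.
Check: 1·9² + 3·1² = 81 + 3 = 84 ✓

u = 9, v = 1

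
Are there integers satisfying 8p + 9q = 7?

Step 1: Compute gcd(8, 9).
gcd(8, 9) = 1

Step 2: Check divisibility.
Does 1 divide 7? 7 = 1 x 7, so yes.

By the theorem on linear Diophantine equations, 8p + 9q = 7 has integer solutions if and only if gcd(8, 9) divides 7. Since 1 | 7, solutions exist.

Yes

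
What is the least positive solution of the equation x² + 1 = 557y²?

We need x² = 557y² - 1. Try successive y:
y = 1: x² = 557·1² - 1 = 556, not a perfect square
y = 2: x² = 557·2² - 1 = 2227, not a perfect square
y = 3: x² = 557·3² - 1 = 5012, not a perfect square
...
y = 5: x² = 557·5² - 1 = 13924 = 118² ✓
Check: 118² - 557·5² = 13924 - 13925 = -1 ✓

x = 118, y = 5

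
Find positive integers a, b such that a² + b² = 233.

Search for a with 233 - a² a perfect square.
a = 8: 233 - 8² = 233 - 64 = 169 = 13² ✓
So a = 8, b = 13.

a = 8, b = 13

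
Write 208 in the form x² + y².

We need to find integers x, y > 0 such that x² + y² = 208.
Trying x = 8: y² = 208 - 8² = 208 - 64 = 144
y = 12
Check: 8² + 12² = 64 + 144 = 208 ✓

208 = 8² + 12²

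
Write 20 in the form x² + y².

We need to find integers x, y > 0 such that x² + y² = 20.
Trying x = 2: y² = 20 - 2² = 20 - 4 = 16
y = 4
Check: 2² + 4² = 4 + 16 = 20 ✓

20 = 2² + 4²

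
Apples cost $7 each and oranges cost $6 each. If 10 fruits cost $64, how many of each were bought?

Let a = apples, o = oranges.
a + o = 10
7a + 6o = 64
Substitute o = 10 - a:
7a + 6(10 - a) = 64
(7 - 6)a = 64 - 60
1a = 4
a = 4, o = 10 - 4 = 6

Apples: 4, Oranges: 6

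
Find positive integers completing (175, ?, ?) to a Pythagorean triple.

We need the other leg and hypotenuse such that 175² + x² = c².
Take x = 288, c = 337: 175² + 288² = 30625 + 82944 = 113569 = 337² ✓
Triple: (175, 288, 337)

(175, 288, 337)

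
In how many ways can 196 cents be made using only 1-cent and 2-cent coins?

We need non-negative integers (x, y) with 1x + 2y = 196.
For each x from 0 to 196, check if (196 - 1x) is a non-negative multiple of 2.
Solutions (x, y): (0,98), (2,97), (4,96), (6,95), ...
Count: 99

99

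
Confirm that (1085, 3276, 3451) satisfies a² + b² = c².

Compute a² + b² = 1085² + 3276² = 1177225 + 10732176 = 11909401
Compute c² = 3451² = 11909401
Since 11909401 = 11909401, confirmed.

Yes, it is a Pythagorean triple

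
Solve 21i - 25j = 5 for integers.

Step 1: Check solvability.
gcd(21, 25) = 1
Since 1 divides 5, solutions exist.

Step 2: Apply extended Euclidean algorithm to find gcd.
We find integers such that 21*x0 + 25*y0 = 1

Step 3: Scale the particular solution.
Multiply by 5/1 = 5:
i = 30, j = 25

Step 4: Verify.
21*(30) - 25*(25) = 5 = 5 ✓

i = 30, j = 25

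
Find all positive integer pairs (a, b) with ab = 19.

The positive divisors of 19 are: 1, 19.
Each divisor d gives the pair (d, 19/d):
(1, 19), (19, 1)

(1, 19), (19, 1)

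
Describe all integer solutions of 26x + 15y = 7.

Step 1: Compute gcd(26, 15) = 1.
Since 1 divides 7, solutions exist.

Step 2: Find a particular solution using extended Euclidean algorithm.
We get x₀ = -28, y₀ = 49.
Check: 26*-28 + 15*49 = 7 = 7 ✓

Step 3: Write the general solution.
x = -28 + (15/1)t = -28 + 15t
y = 49 - (26/1)t = 49 - 26t
for any integer t.

x = -28 + 15t, y = 49 - 26t for integer t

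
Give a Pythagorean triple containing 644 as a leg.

We need the other leg and hypotenuse such that 644² + x² = c².
Take x = 333, c = 725: 644² + 333² = 414736 + 110889 = 525625 = 725² ✓
Triple: (333, 644, 725)

(333, 644, 725)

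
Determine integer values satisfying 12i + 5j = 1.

Step 1: Check solvability.
gcd(12, 5) = 1
Since 1 divides 1, solutions exist.

Step 2: Apply extended Euclidean algorithm to find gcd.
We find integers such that 12*x0 + 5*y0 = 1

Step 3: Scale the particular solution.
Multiply by 1/1 = 1:
i = -2, j = 5

Step 4: Verify.
12*(-2) + 5*(5) = 1 = 1 ✓

i = -2, j = 5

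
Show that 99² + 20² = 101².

Compute a² + b² = 99² + 20² = 9801 + 400 = 10201
Compute c² = 101² = 10201
Since 10201 = 10201, confirmed.

Yes, it is a Pythagorean triple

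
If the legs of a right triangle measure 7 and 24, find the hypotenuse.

c² = a² + b² = 7² + 24² = 49 + 576 = 625
c = 25

25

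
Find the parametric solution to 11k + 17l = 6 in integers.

Step 1: Compute gcd(11, 17) = 1.
Since 1 divides 6, solutions exist.

Step 2: Find a particular solution using extended Euclidean algorithm.
We get k₀ = -18, l₀ = 12.
Check: 11*-18 + 17*12 = 6 = 6 ✓

Step 3: Write the general solution.
k = -18 + (17/1)t = -18 + 17t
l = 12 - (11/1)t = 12 - 11t
for any integer t.

k = -18 + 17t, l = 12 - 11t for integer t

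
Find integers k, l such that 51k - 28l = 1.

Step 1: Check solvability.
gcd(51, 28) = 1
Since 1 divides 1, solutions exist.

Step 2: Apply extended Euclidean algorithm to find gcd.
We find integers such that 51*x0 + 28*y0 = 1

Step 3: Scale the particular solution.
Multiply by 1/1 = 1:
k = 11, l = 20

Step 4: Verify.
51*(11) - 28*(20) = 1 = 1 ✓

k = 11, l = 20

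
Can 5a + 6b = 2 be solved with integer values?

Step 1: Compute gcd(5, 6).
gcd(5, 6) = 1

Step 2: Check divisibility.
Does 1 divide 2? 2 = 1 x 2, so yes.

By the theorem on linear Diophantine equations, 5a + 6b = 2 has integer solutions if and only if gcd(5, 6) divides 2. Since 1 | 2, solutions exist.

Yes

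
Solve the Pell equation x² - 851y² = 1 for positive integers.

We seek the smallest positive integers (x, y) with x² - 851y² = 1, i.e., x² = 851y² + 1.
Try successive y values:
y = 1: x² = 851·1² + 1 = 852, not a perfect square
y = 2: x² = 851·2² + 1 = 3405, not a perfect square
y = 3: x² = 851·3² + 1 = 7660, not a perfect square
... continuing the search (or via continued fractions) ...
y = 288585: x² = 851·288585² + 1 = 70872388193476, x = 8418574 ✓

Verify: 8418574² - 851·288585² = 70872388193476 - 70872388193475 = 1 ✓

x = 8418574, y = 288585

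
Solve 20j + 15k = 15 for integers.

Step 1: Check solvability.
gcd(20, 15) = 5
Since 5 divides 15, solutions exist.

Step 2: Apply extended Euclidean algorithm to find gcd.
We find integers such that 20*x0 + 15*y0 = 5

Step 3: Scale the particular solution.
Multiply by 15/5 = 3:
j = 3, k = -3

Step 4: Verify.
20*(3) + 15*(-3) = 15 = 15 ✓

j = 3, k = -3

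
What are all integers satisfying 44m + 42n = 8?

Step 1: Compute gcd(44, 42) = 2.
Since 2 divides 8, solutions exist.

Step 2: Find a particular solution using extended Euclidean algorithm.
We get m₀ = 4, n₀ = -4.
Check: 44*4 + 42*-4 = 8 = 8 ✓

Step 3: Write the general solution.
m = 4 + (42/2)t = 4 + 21t
n = -4 - (44/2)t = -4 - 22t
for any integer t.

m = 4 + 21t, n = -4 - 22t for integer t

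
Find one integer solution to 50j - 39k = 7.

Step 1: Check solvability.
gcd(50, 39) = 1
Since 1 divides 7, solutions exist.

Step 2: Apply extended Euclidean algorithm to find gcd.
We find integers such that 50*x0 + 39*y0 = 1

Step 3: Scale the particular solution.
Multiply by 7/1 = 7:
j = -49, k = -63

Step 4: Verify.
50*(-49) - 39*(-63) = 7 = 7 ✓

j = -49, k = -63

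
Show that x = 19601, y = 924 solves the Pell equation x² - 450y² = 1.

Compute x² = 19601² = 384199201
Compute 450y² = 450·924² = 450·853776 = 384199200
x² - 450y² = 384199201 - 384199200 = 1
Since this equals 1, (19601, 924) is a solution.

Yes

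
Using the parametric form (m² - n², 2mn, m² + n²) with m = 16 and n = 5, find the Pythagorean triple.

a = m² - n² = 16² - 5² = 256 - 25 = 231
b = 2mn = 2·16·5 = 160
c = m² + n² = 256 + 25 = 281
Verify: 231² + 160² = 53361 + 25600 = 78961 = 281² ✓

(231, 160, 281)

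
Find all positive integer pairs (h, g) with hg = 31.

The positive divisors of 31 are: 1, 31.
Each divisor d gives the pair (d, 31/d):
(1, 31), (31, 1)

(1, 31), (31, 1)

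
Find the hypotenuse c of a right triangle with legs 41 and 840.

c² = a² + b² = 41² + 840² = 1681 + 705600 = 707281
c = 841

841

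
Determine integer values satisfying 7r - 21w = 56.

Step 1: Check solvability.
gcd(7, 21) = 7
Since 7 divides 56, solutions exist.

Step 2: Apply extended Euclidean algorithm to find gcd.
We find integers such that 7*x0 + 21*y0 = 7

Step 3: Scale the particular solution.
Multiply by 56/7 = 8:
r = 8, w = 0

Step 4: Verify.
7*(8) - 21*(0) = 56 = 56 ✓

r = 8, w = 0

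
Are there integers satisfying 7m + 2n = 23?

Step 1: Compute gcd(7, 2).
gcd(7, 2) = 1

Step 2: Check divisibility.
Does 1 divide 23? 23 = 1 x 23, so yes.

By the theorem on linear Diophantine equations, 7m + 2n = 23 has integer solutions if and only if gcd(7, 2) divides 23. Since 1 | 23, solutions exist.

Yes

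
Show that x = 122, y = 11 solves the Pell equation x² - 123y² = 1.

Compute x² = 122² = 14884
Compute 123y² = 123·11² = 123·121 = 14883
x² - 123y² = 14884 - 14883 = 1
Since this equals 1, (122, 11) is a solution.

Yes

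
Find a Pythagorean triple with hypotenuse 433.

We need a² + b² = 433² = 187489.
Trying: 145² + 408² = 21025 + 166464 = 187489 ✓

(145, 408, 433)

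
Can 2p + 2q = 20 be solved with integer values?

Step 1: Compute gcd(2, 2).
gcd(2, 2) = 2

Step 2: Check divisibility.
Does 2 divide 20? 20 = 2 x 10, so yes.

By the theorem on linear Diophantine equations, 2p + 2q = 20 has integer solutions if and only if gcd(2, 2) divides 20. Since 2 | 20, solutions exist.

Yes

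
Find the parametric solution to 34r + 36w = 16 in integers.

Step 1: Compute gcd(34, 36) = 2.
Since 2 divides 16, solutions exist.

Step 2: Find a particular solution using extended Euclidean algorithm.
We get r₀ = -8, w₀ = 8.
Check: 34*-8 + 36*8 = 16 = 16 ✓

Step 3: Write the general solution.
r = -8 + (36/2)t = -8 + 18t
w = 8 - (34/2)t = 8 - 17t
for any integer t.

r = -8 + 18t, w = 8 - 17t for integer t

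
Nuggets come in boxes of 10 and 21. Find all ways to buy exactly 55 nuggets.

We need non-negative integers (x, y) with 10x + 21y = 55.
For each x in 0..5, check if 55 - 10x is a non-negative multiple of 21.
No x yields an integer y ≥ 0.

No solution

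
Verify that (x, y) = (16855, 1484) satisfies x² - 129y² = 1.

Compute x² = 16855² = 284091025
Compute 129y² = 129·1484² = 129·2202256 = 284091024
x² - 129y² = 284091025 - 284091024 = 1
Since this equals 1, (16855, 1484) is a solution.

Yes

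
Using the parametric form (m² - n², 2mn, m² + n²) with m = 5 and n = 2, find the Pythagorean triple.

a = m² - n² = 25 - 4 = 21
b = 2mn = 2·5·2 = 20
c = m² + n² = 25 + 4 = 29
Verify: 21² + 20² = 441 + 400 = 841 = 29² ✓

(21, 20, 29)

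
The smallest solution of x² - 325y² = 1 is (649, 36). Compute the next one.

Solutions to x² - Dy² = 1 are generated by powers of (x₀ + y₀√D).
The next solution satisfies x₁ + y₁√325 = (x₀ + y₀√325)², giving:
x₁ = x₀² + 325y₀² = 649² + 325·36² = 421201 + 421200 = 842401
y₁ = 2x₀y₀ = 2·649·36 = 46728

Verify: 842401² - 325·46728² = 709639444801 - 709639444800 = 1 ✓

x = 842401, y = 46728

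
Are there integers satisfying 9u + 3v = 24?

Step 1: Compute gcd(9, 3).
gcd(9, 3) = 3

Step 2: Check divisibility.
Does 3 divide 24? 24 = 3 x 8, so yes.

By the theorem on linear Diophantine equations, 9u + 3v = 24 has integer solutions if and only if gcd(9, 3) divides 24. Since 3 | 24, solutions exist.

Yes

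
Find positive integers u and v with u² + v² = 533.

We need to find integers u, v > 0 such that u² + v² = 533.
Trying u = 2: v² = 533 - 2² = 533 - 4 = 529
v = 23
Check: 2² + 23² = 4 + 529 = 533 ✓

533 = 2² + 23²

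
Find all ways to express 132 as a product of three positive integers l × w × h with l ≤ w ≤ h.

Iterate l from 1 to ⌊132^(1/3)⌋. For each l dividing 132, iterate w ≥ l with w dividing 132/l, and set h = 132/(l·w).
Triples found (10): (1×1×132), (1×2×66), (1×3×44), (1×4×33), (1×6×22), (1×11×12), (2×2×33), (2×3×22), (2×6×11), (3×4×11)

(1×1×132), (1×2×66), (1×3×44), (1×4×33), (1×6×22), (1×11×12), (2×2×33), (2×3×22), (2×6×11), (3×4×11)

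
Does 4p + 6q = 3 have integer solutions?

Step 1: Compute gcd(4, 6).
gcd(4, 6) = 2

Step 2: Check divisibility.
Does 2 divide 3? 3 = 2 x 1 + 1, so no.

By the theorem on linear Diophantine equations, 4p + 6q = 3 has integer solutions if and only if gcd(4, 6) divides 3. Since 2 does not divide 3, no solutions exist.

No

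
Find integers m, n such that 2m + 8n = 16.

Step 1: Check solvability.
gcd(2, 8) = 2
Since 2 divides 16, solutions exist.

Step 2: Apply extended Euclidean algorithm to find gcd.
We find integers such that 2*x0 + 8*y0 = 2

Step 3: Scale the particular solution.
Multiply by 16/2 = 8:
m = 8, n = 0

Step 4: Verify.
2*(8) + 8*(0) = 16 = 16 ✓

m = 8, n = 0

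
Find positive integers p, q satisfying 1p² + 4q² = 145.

Try small values of p and check whether (145 - 1p²)/4 is a perfect square.
p = 1: 1·1² = 1, so 4q² = 145 - 1 = 144, giving q² = 36, q = 6.
Check: 1·1² + 4·6² = 1 + 144 = 145 ✓

p = 1, q = 6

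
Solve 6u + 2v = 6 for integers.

Step 1: Check solvability.
gcd(6, 2) = 2
Since 2 divides 6, solutions exist.

Step 2: Apply extended Euclidean algorithm to find gcd.
We find integers such that 6*x0 + 2*y0 = 2

Step 3: Scale the particular solution.
Multiply by 6/2 = 3:
u = 0, v = 3

Step 4: Verify.
6*(0) + 2*(3) = 6 = 6 ✓

u = 0, v = 3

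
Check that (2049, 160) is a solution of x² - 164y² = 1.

Compute x² = 2049² = 4198401
Compute 164y² = 164·160² = 164·25600 = 4198400
x² - 164y² = 4198401 - 4198400 = 1
Since this equals 1, (2049, 160) is a solution.

Yes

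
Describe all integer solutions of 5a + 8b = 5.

Step 1: Compute gcd(5, 8) = 1.
Since 1 divides 5, solutions exist.

Step 2: Find a particular solution using extended Euclidean algorithm.
We get a₀ = -15, b₀ = 10.
Check: 5*-15 + 8*10 = 5 = 5 ✓

Step 3: Write the general solution.
a = -15 + (8/1)t = -15 + 8t
b = 10 - (5/1)t = 10 - 5t
for any integer t.

a = -15 + 8t, b = 10 - 5t for integer t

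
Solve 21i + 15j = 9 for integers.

Step 1: Check solvability.
gcd(21, 15) = 3
Since 3 divides 9, solutions exist.

Step 2: Apply extended Euclidean algorithm to find gcd.
We find integers such that 21*x0 + 15*y0 = 3

Step 3: Scale the particular solution.
Multiply by 9/3 = 3:
i = -6, j = 9

Step 4: Verify.
21*(-6) + 15*(9) = 9 = 9 ✓

i = -6, j = 9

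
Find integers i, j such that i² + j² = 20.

We need to find integers i, j > 0 such that i² + j² = 20.
Trying i = 2: j² = 20 - 2² = 20 - 4 = 16
j = 4
Check: 2² + 4² = 4 + 16 = 20 ✓

20 = 2² + 4²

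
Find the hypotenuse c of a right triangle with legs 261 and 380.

c² = a² + b² = 261² + 380² = 68121 + 144400 = 212521
c = sqrt(212521) = 461

461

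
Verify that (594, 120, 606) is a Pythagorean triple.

Compute a² + b² = 594² + 120² = 352836 + 14400 = 367236
Compute c² = 606² = 367236
Since 367236 = 367236, confirmed.

Yes, it is a Pythagorean triple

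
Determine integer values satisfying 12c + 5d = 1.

Step 1: Check solvability.
gcd(12, 5) = 1
Since 1 divides 1, solutions exist.

Step 2: Apply extended Euclidean algorithm to find gcd.
We find integers such that 12*x0 + 5*y0 = 1

Step 3: Scale the particular solution.
Multiply by 1/1 = 1:
c = -2, d = 5

Step 4: Verify.
12*(-2) + 5*(5) = 1 = 1 ✓

c = -2, d = 5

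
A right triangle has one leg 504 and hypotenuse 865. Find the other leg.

a² = c² - b² = 748225 - 254016 = 494209
a = 703

703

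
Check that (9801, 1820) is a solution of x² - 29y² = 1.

Compute x² = 9801² = 96059601
Compute 29y² = 29·1820² = 29·3312400 = 96059600
x² - 29y² = 96059601 - 96059600 = 1
Since this equals 1, (9801, 1820) is a solution.

Yes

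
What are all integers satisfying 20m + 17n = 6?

Step 1: Compute gcd(20, 17) = 1.
Since 1 divides 6, solutions exist.

Step 2: Find a particular solution using extended Euclidean algorithm.
We get m₀ = 36, n₀ = -42.
Check: 20*36 + 17*-42 = 6 = 6 ✓

Step 3: Write the general solution.
m = 36 + (17/1)t = 36 + 17t
n = -42 - (20/1)t = -42 - 20t
for any integer t.

m = 36 + 17t, n = -42 - 20t for integer t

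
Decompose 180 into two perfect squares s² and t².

We need to find integers s, t > 0 such that s² + t² = 180.
Trying s = 6: t² = 180 - 6² = 180 - 36 = 144
t = 12
Check: 6² + 12² = 36 + 144 = 180 ✓

180 = 6² + 12²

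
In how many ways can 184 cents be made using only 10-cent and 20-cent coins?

We need non-negative integers (x, y) with 10x + 20y = 184.
For each x from 0 to 18, check if (184 - 10x) is a non-negative multiple of 20.
Solutions (x, y): none
Count: 0

0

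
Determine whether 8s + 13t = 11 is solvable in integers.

Step 1: Compute gcd(8, 13).
gcd(8, 13) = 1

Step 2: Check divisibility.
Does 1 divide 11? 11 = 1 x 11, so yes.

By the theorem on linear Diophantine equations, 8s + 13t = 11 has integer solutions if and only if gcd(8, 13) divides 11. Since 1 | 11, solutions exist.

Yes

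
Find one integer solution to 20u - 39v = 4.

Step 1: Check solvability.
gcd(20, 39) = 1
Since 1 divides 4, solutions exist.

Step 2: Apply extended Euclidean algorithm to find gcd.
We find integers such that 20*x0 + 39*y0 = 1

Step 3: Scale the particular solution.
Multiply by 4/1 = 4:
u = 8, v = 4

Step 4: Verify.
20*(8) - 39*(4) = 4 = 4 ✓

u = 8, v = 4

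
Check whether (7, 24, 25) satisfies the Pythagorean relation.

Compute a² + b²:
7² + 24² = 49 + 576 = 625
Compute c²:
25² = 625
Since 625 = 625, it is a Pythagorean triple.

Yes, it is a Pythagorean triple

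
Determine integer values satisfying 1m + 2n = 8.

Step 1: Check solvability.
gcd(1, 2) = 1
Since 1 divides 8, solutions exist.

Step 2: Apply extended Euclidean algorithm to find gcd.
We find integers such that 1*x0 + 2*y0 = 1

Step 3: Scale the particular solution.
Multiply by 8/1 = 8:
m = 8, n = 0

Step 4: Verify.
1*(8) + 2*(0) = 8 = 8 ✓

m = 8, n = 0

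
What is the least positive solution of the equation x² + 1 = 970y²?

We need x² = 970y² - 1. Try successive y:
y = 1: x² = 970·1² - 1 = 969, not a perfect square
y = 2: x² = 970·2² - 1 = 3879, not a perfect square
y = 3: x² = 970·3² - 1 = 8729, not a perfect square
...
y = 10537: x² = 970·10537² - 1 = 107697517929 = 328173² ✓
Check: 328173² - 970·10537² = 107697517929 - 107697517930 = -1 ✓

x = 328173, y = 10537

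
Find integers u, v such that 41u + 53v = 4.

Step 1: Check solvability.
gcd(41, 53) = 1
Since 1 divides 4, solutions exist.

Step 2: Apply extended Euclidean algorithm to find gcd.
We find integers such that 41*x0 + 53*y0 = 1

Step 3: Scale the particular solution.
Multiply by 4/1 = 4:
u = 88, v = -68

Step 4: Verify.
41*(88) + 53*(-68) = 4 = 4 ✓

u = 88, v = -68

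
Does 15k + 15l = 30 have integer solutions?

Step 1: Compute gcd(15, 15).
gcd(15, 15) = 15

Step 2: Check divisibility.
Does 15 divide 30? 30 = 15 x 2, so yes.

By the theorem on linear Diophantine equations, 15k + 15l = 30 has integer solutions if and only if gcd(15, 15) divides 30. Since 15 | 30, solutions exist.

Yes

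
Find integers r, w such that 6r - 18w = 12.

Step 1: Check solvability.
gcd(6, 18) = 6
Since 6 divides 12, solutions exist.

Step 2: Apply extended Euclidean algorithm to find gcd.
We find integers such that 6*x0 + 18*y0 = 6

Step 3: Scale the particular solution.
Multiply by 12/6 = 2:
r = 2, w = 0

Step 4: Verify.
6*(2) - 18*(0) = 12 = 12 ✓

r = 2, w = 0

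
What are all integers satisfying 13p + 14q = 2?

Step 1: Compute gcd(13, 14) = 1.
Since 1 divides 2, solutions exist.

Step 2: Find a particular solution using extended Euclidean algorithm.
We get p₀ = -2, q₀ = 2.
Check: 13*-2 + 14*2 = 2 = 2 ✓

Step 3: Write the general solution.
p = -2 + (14/1)t = -2 + 14t
q = 2 - (13/1)t = 2 - 13t
for any integer t.

p = -2 + 14t, q = 2 - 13t for integer t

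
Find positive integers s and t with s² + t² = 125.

We need to find integers s, t > 0 such that s² + t² = 125.
Trying s = 2: t² = 125 - 2² = 125 - 4 = 121
t = 11
Check: 2² + 11² = 4 + 121 = 125 ✓

125 = 2² + 11²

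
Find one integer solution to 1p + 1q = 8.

Step 1: Check solvability.
gcd(1, 1) = 1
Since 1 divides 8, solutions exist.

Step 2: Apply extended Euclidean algorithm to find gcd.
We find integers such that 1*x0 + 1*y0 = 1

Step 3: Scale the particular solution.
Multiply by 8/1 = 8:
p = 0, q = 8

Step 4: Verify.
1*(0) + 1*(8) = 8 = 8 ✓

p = 0, q = 8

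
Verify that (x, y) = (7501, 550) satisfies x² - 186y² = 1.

Compute x² = 7501² = 56265001
Compute 186y² = 186·550² = 186·302500 = 56265000
x² - 186y² = 56265001 - 56265000 = 1
Since this equals 1, (7501, 550) is a solution.

Yes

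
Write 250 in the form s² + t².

We need to find integers s, t > 0 such that s² + t² = 250.
Trying s = 5: t² = 250 - 5² = 250 - 25 = 225
t = 15
Check: 5² + 15² = 25 + 225 = 250 ✓

250 = 5² + 15²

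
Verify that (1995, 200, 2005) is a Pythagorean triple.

Compute a² + b²:
1995² + 200² = 3980025 + 40000 = 4020025
Compute c²:
2005² = 4020025
Since 4020025 = 4020025, it is a Pythagorean triple.

Yes, it is a Pythagorean triple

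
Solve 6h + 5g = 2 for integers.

Step 1: Check solvability.
gcd(6, 5) = 1
Since 1 divides 2, solutions exist.

Step 2: Apply extended Euclidean algorithm to find gcd.
We find integers such that 6*x0 + 5*y0 = 1

Step 3: Scale the particular solution.
Multiply by 2/1 = 2:
h = 2, g = -2

Step 4: Verify.
6*(2) + 5*(-2) = 2 = 2 ✓

h = 2, g = -2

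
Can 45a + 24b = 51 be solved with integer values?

Step 1: Compute gcd(45, 24).
gcd(45, 24) = 3

Step 2: Check divisibility.
Does 3 divide 51? 51 = 3 x 17, so yes.

By the theorem on linear Diophantine equations, 45a + 24b = 51 has integer solutions if and only if gcd(45, 24) divides 51. Since 3 | 51, solutions exist.

Yes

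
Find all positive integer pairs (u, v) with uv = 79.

The positive divisors of 79 are: 1, 79.
Each divisor d gives the pair (d, 79/d):
(1, 79), (79, 1)

(1, 79), (79, 1)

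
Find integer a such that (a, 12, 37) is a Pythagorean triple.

a² = c² - b² = 37² - 12² = 1369 - 144 = 1225
a = sqrt(1225) = 35

35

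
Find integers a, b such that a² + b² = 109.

We need to find integers a, b > 0 such that a² + b² = 109.
Trying a = 3: b² = 109 - 3² = 109 - 9 = 100
b = 10
Check: 3² + 10² = 9 + 100 = 109 ✓

109 = 3² + 10²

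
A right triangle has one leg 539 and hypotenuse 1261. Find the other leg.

b² = c² - a² = 1590121 - 290521 = 1299600
b = 1140

1140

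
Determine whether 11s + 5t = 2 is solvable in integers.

Step 1: Compute gcd(11, 5).
gcd(11, 5) = 1

Step 2: Check divisibility.
Does 1 divide 2? 2 = 1 x 2, so yes.

By the theorem on linear Diophantine equations, 11s + 5t = 2 has integer solutions if and only if gcd(11, 5) divides 2. Since 1 | 2, solutions exist.

Yes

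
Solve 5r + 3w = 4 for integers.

Step 1: Check solvability.
gcd(5, 3) = 1
Since 1 divides 4, solutions exist.

Step 2: Apply extended Euclidean algorithm to find gcd.
We find integers such that 5*x0 + 3*y0 = 1

Step 3: Scale the particular solution.
Multiply by 4/1 = 4:
r = -4, w = 8

Step 4: Verify.
5*(-4) + 3*(8) = 4 = 4 ✓

r = -4, w = 8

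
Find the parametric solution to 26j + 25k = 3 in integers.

Step 1: Compute gcd(26, 25) = 1.
Since 1 divides 3, solutions exist.

Step 2: Find a particular solution using extended Euclidean algorithm.
We get j₀ = 3, k₀ = -3.
Check: 26*3 + 25*-3 = 3 = 3 ✓

Step 3: Write the general solution.
j = 3 + (25/1)t = 3 + 25t
k = -3 - (26/1)t = -3 - 26t
for any integer t.

j = 3 + 25t, k = -3 - 26t for integer t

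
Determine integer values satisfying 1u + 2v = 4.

Step 1: Check solvability.
gcd(1, 2) = 1
Since 1 divides 4, solutions exist.

Step 2: Apply extended Euclidean algorithm to find gcd.
We find integers such that 1*x0 + 2*y0 = 1

Step 3: Scale the particular solution.
Multiply by 4/1 = 4:
u = 4, v = 0

Step 4: Verify.
1*(4) + 2*(0) = 4 = 4 ✓

u = 4, v = 0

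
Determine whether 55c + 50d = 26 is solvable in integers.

Step 1: Compute gcd(55, 50).
gcd(55, 50) = 5

Step 2: Check divisibility.
Does 5 divide 26? 26 = 5 x 5 + 1, so no.

By the theorem on linear Diophantine equations, 55c + 50d = 26 has integer solutions if and only if gcd(55, 50) divides 26. Since 5 does not divide 26, no solutions exist.

No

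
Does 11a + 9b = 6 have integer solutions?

Step 1: Compute gcd(11, 9).
gcd(11, 9) = 1

Step 2: Check divisibility.
Does 1 divide 6? 6 = 1 x 6, so yes.

By the theorem on linear Diophantine equations, 11a + 9b = 6 has integer solutions if and only if gcd(11, 9) divides 6. Since 1 | 6, solutions exist.

Yes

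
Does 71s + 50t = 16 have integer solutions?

Step 1: Compute gcd(71, 50).
gcd(71, 50) = 1

Step 2: Check divisibility.
Does 1 divide 16? 16 = 1 x 16, so yes.

By the theorem on linear Diophantine equations, 71s + 50t = 16 has integer solutions if and only if gcd(71, 50) divides 16. Since 1 | 16, solutions exist.

Yes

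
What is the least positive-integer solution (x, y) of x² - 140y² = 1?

We seek the smallest positive integers (x, y) with x² - 140y² = 1, i.e., x² = 140y² + 1.
Try successive y values:
y = 1: x² = 140·1² + 1 = 141, not a perfect square
y = 2: x² = 140·2² + 1 = 561, not a perfect square
y = 3: x² = 140·3² + 1 = 1261, not a perfect square
... continuing the search (or via continued fractions) ...
y = 6: x² = 140·6² + 1 = 5041, x = 71 ✓

Verify: 71² - 140·6² = 5041 - 5040 = 1 ✓

x = 71, y = 6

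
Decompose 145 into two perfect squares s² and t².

We need to find integers s, t > 0 such that s² + t² = 145.
Trying s = 1: t² = 145 - 1² = 145 - 1 = 144
t = 12
Check: 1² + 12² = 1 + 144 = 145 ✓

145 = 1² + 12²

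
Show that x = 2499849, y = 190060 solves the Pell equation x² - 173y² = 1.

Compute x² = 2499849² = 6249245022801
Compute 173y² = 173·190060² = 173·36122803600 = 6249245022800
x² - 173y² = 6249245022801 - 6249245022800 = 1
Since this equals 1, (2499849, 190060) is a solution.

Yes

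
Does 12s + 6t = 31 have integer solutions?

Step 1: Compute gcd(12, 6).
gcd(12, 6) = 6

Step 2: Check divisibility.
Does 6 divide 31? 31 = 6 x 5 + 1, so no.

By the theorem on linear Diophantine equations, 12s + 6t = 31 has integer solutions if and only if gcd(12, 6) divides 31. Since 6 does not divide 31, no solutions exist.

No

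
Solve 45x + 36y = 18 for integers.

Step 1: Check solvability.
gcd(45, 36) = 9
Since 9 divides 18, solutions exist.

Step 2: Apply extended Euclidean algorithm to find gcd.
We find integers such that 45*x0 + 36*y0 = 9

Step 3: Scale the particular solution.
Multiply by 18/9 = 2:
x = 2, y = -2

Step 4: Verify.
45*(2) + 36*(-2) = 18 = 18 ✓

x = 2, y = -2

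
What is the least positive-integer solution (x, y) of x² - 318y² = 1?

We seek the smallest positive integers (x, y) with x² - 318y² = 1, i.e., x² = 318y² + 1.
Try successive y values:
y = 1: x² = 318·1² + 1 = 319, not a perfect square
y = 2: x² = 318·2² + 1 = 1273, not a perfect square
y = 3: x² = 318·3² + 1 = 2863, not a perfect square
... continuing the search (or via continued fractions) ...
y = 6: x² = 318·6² + 1 = 11449, x = 107 ✓

Verify: 107² - 318·6² = 11449 - 11448 = 1 ✓

x = 107, y = 6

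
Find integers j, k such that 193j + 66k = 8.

Step 1: Check solvability.
gcd(193, 66) = 1
Since 1 divides 8, solutions exist.

Step 2: Apply extended Euclidean algorithm to find gcd.
We find integers such that 193*x0 + 66*y0 = 1

Step 3: Scale the particular solution.
Multiply by 8/1 = 8:
j = 104, k = -304

Step 4: Verify.
193*(104) + 66*(-304) = 8 = 8 ✓

j = 104, k = -304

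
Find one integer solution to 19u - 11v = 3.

Step 1: Check solvability.
gcd(19, 11) = 1
Since 1 divides 3, solutions exist.

Step 2: Apply extended Euclidean algorithm to find gcd.
We find integers such that 19*x0 + 11*y0 = 1

Step 3: Scale the particular solution.
Multiply by 3/1 = 3:
u = -12, v = -21

Step 4: Verify.
19*(-12) - 11*(-21) = 3 = 3 ✓

u = -12, v = -21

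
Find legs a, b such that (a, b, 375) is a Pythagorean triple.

We need a² + b² = 375² = 140625.
Trying: 351² + 132² = 123201 + 17424 = 140625 ✓

(351, 132, 375)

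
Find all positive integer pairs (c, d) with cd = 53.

The positive divisors of 53 are: 1, 53.
Each divisor d gives the pair (d, 53/d):
(1, 53), (53, 1)

(1, 53), (53, 1)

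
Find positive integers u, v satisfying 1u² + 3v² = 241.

Try small values of u and check whether (241 - 1u²)/3 is a perfect square.
u = 7: 1·7² = 49, so 3v² = 241 - 49 = 192, giving v² = 64, v = 8.
Check: 1·7² + 3·8² = 49 + 192 = 241 ✓

u = 7, v = 8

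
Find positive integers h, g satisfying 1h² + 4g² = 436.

Try small values of h and check whether (436 - 1h²)/4 is a perfect square.
h = 6: 1·6² = 36, so 4g² = 436 - 36 = 400, giving g² = 100, g = 10.
Check: 1·6² + 4·10² = 36 + 400 = 436 ✓

h = 6, g = 10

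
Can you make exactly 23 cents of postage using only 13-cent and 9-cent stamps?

We need non-negative x, y with 13x + 9y = 23.
gcd(13, 9) = 1 divides 23, so integer solutions exist, but checking x = 0..1 shows none with y ≥ 0.
So 23 cannot be made with non-negative stamp counts.

No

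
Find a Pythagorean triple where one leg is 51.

We need the other leg and hypotenuse such that 51² + x² = c².
Take x = 140, c = 149: 51² + 140² = 2601 + 19600 = 22201 = 149² ✓
Triple: (51, 140, 149)

(51, 140, 149)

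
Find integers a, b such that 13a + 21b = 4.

Step 1: Check solvability.
gcd(13, 21) = 1
Since 1 divides 4, solutions exist.

Step 2: Apply extended Euclidean algorithm to find gcd.
We find integers such that 13*x0 + 21*y0 = 1

Step 3: Scale the particular solution.
Multiply by 4/1 = 4:
a = -32, b = 20

Step 4: Verify.
13*(-32) + 21*(20) = 4 = 4 ✓

a = -32, b = 20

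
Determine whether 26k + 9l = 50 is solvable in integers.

Step 1: Compute gcd(26, 9).
gcd(26, 9) = 1

Step 2: Check divisibility.
Does 1 divide 50? 50 = 1 x 50, so yes.

By the theorem on linear Diophantine equations, 26k + 9l = 50 has integer solutions if and only if gcd(26, 9) divides 50. Since 1 | 50, solutions exist.

Yes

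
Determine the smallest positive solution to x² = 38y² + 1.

We seek the smallest positive integers (x, y) with x² - 38y² = 1, i.e., x² = 38y² + 1.
Try successive y values:
y = 1: x² = 38·1² + 1 = 39, not a perfect square
y = 2: x² = 38·2² + 1 = 153, not a perfect square
y = 3: x² = 38·3² + 1 = 343, not a perfect square
... continuing the search (or via continued fractions) ...
y = 6: x² = 38·6² + 1 = 1369, x = 37 ✓

Verify: 37² - 38·6² = 1369 - 1368 = 1 ✓

x = 37, y = 6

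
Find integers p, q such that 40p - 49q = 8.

Step 1: Check solvability.
gcd(40, 49) = 1
Since 1 divides 8, solutions exist.

Step 2: Apply extended Euclidean algorithm to find gcd.
We find integers such that 40*x0 + 49*y0 = 1

Step 3: Scale the particular solution.
Multiply by 8/1 = 8:
p = -88, q = -72

Step 4: Verify.
40*(-88) - 49*(-72) = 8 = 8 ✓

p = -88, q = -72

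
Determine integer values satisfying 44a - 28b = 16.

Step 1: Check solvability.
gcd(44, 28) = 4
Since 4 divides 16, solutions exist.

Step 2: Apply extended Euclidean algorithm to find gcd.
We find integers such that 44*x0 + 28*y0 = 4

Step 3: Scale the particular solution.
Multiply by 16/4 = 4:
a = 8, b = 12

Step 4: Verify.
44*(8) - 28*(12) = 16 = 16 ✓

a = 8, b = 12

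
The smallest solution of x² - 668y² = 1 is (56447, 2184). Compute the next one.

Solutions to x² - Dy² = 1 are generated by powers of (x₀ + y₀√D).
The next solution satisfies x₁ + y₁√668 = (x₀ + y₀√668)², giving:
x₁ = x₀² + 668y₀² = 56447² + 668·2184² = 3186263809 + 3186263808 = 6372527617
y₁ = 2x₀y₀ = 2·56447·2184 = 246560496

Verify: 6372527617² - 668·246560496² = 40609108229427698689 - 40609108229427698688 = 1 ✓

x = 6372527617, y = 246560496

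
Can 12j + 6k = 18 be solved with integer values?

Step 1: Compute gcd(12, 6).
gcd(12, 6) = 6

Step 2: Check divisibility.
Does 6 divide 18? 18 = 6 x 3, so yes.

By the theorem on linear Diophantine equations, 12j + 6k = 18 has integer solutions if and only if gcd(12, 6) divides 18. Since 6 | 18, solutions exist.

Yes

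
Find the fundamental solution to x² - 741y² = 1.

We seek the smallest positive integers (x, y) with x² - 741y² = 1, i.e., x² = 741y² + 1.
Try successive y values:
y = 1: x² = 741·1² + 1 = 742, not a perfect square
y = 2: x² = 741·2² + 1 = 2965, not a perfect square
y = 3: x² = 741·3² + 1 = 6670, not a perfect square
... continuing the search (or via continued fractions) ...
y = 270108: x² = 741·270108² + 1 = 54062123763025, x = 7352695 ✓

Verify: 7352695² - 741·270108² = 54062123763025 - 54062123763024 = 1 ✓

x = 7352695, y = 270108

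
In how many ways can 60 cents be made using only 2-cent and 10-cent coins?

We need non-negative integers (x, y) with 2x + 10y = 60.
For each x from 0 to 30, check if (60 - 2x) is a non-negative multiple of 10.
Solutions (x, y): (0,6), (5,5), (10,4), (15,3), ...
Count: 7

7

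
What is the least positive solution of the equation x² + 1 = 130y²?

We need x² = 130y² - 1. Try successive y:
y = 1: x² = 130·1² - 1 = 129, not a perfect square
y = 2: x² = 130·2² - 1 = 519, not a perfect square
y = 3: x² = 130·3² - 1 = 1169, not a perfect square
...
y = 5: x² = 130·5² - 1 = 3249 = 57² ✓
Check: 57² - 130·5² = 3249 - 3250 = -1 ✓

x = 57, y = 5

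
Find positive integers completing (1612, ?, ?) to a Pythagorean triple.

We need the other leg and hypotenuse such that 1612² + x² = c².
Take x = 285, c = 1637: 1612² + 285² = 2598544 + 81225 = 2679769 = 1637² ✓
Triple: (285, 1612, 1637)

(285, 1612, 1637)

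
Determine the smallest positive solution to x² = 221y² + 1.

We seek the smallest positive integers (x, y) with x² - 221y² = 1, i.e., x² = 221y² + 1.
Try successive y values:
y = 1: x² = 221·1² + 1 = 222, not a perfect square
y = 2: x² = 221·2² + 1 = 885, not a perfect square
y = 3: x² = 221·3² + 1 = 1990, not a perfect square
... continuing the search (or via continued fractions) ...
y = 112: x² = 221·112² + 1 = 2772225, x = 1665 ✓

Verify: 1665² - 221·112² = 2772225 - 2772224 = 1 ✓

x = 1665, y = 112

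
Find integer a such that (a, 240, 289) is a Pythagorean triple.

a² = c² - b² = 289² - 240² = 83521 - 57600 = 25921
a = sqrt(25921) = 161

161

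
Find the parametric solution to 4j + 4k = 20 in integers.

Step 1: Compute gcd(4, 4) = 4.
Since 4 divides 20, solutions exist.

Step 2: Find a particular solution using extended Euclidean algorithm.
We get j₀ = 0, k₀ = 5.
Check: 4*0 + 4*5 = 20 = 20 ✓

Step 3: Write the general solution.
j = 0 + (4/4)t = 0 + 1t
k = 5 - (4/4)t = 5 - 1t
for any integer t.

j = 0 + 1t, k = 5 - 1t for integer t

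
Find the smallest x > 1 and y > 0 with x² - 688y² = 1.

We seek the smallest positive integers (x, y) with x² - 688y² = 1, i.e., x² = 688y² + 1.
Try successive y values:
y = 1: x² = 688·1² + 1 = 689, not a perfect square
y = 2: x² = 688·2² + 1 = 2753, not a perfect square
y = 3: x² = 688·3² + 1 = 6193, not a perfect square
... continuing the search (or via continued fractions) ...
y = 924471: x² = 688·924471² + 1 = 587996881330609, x = 24248647 ✓

Verify: 24248647² - 688·924471² = 587996881330609 - 587996881330608 = 1 ✓

x = 24248647, y = 924471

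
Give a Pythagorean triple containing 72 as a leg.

We need the other leg and hypotenuse such that 72² + x² = c².
Take x = 429, c = 435: 72² + 429² = 5184 + 184041 = 189225 = 435² ✓
Triple: (429, 72, 435)

(429, 72, 435)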